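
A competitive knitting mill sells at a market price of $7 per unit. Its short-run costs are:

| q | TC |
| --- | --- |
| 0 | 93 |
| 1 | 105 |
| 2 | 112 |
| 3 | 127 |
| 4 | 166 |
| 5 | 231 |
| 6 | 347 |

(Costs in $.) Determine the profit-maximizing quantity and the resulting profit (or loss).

Tabulate TR − TC: q=0: -93; q=1: -98; q=2: -98; q=3: -106; q=4: -138; q=5: -196; q=6: -305.
Profit is highest at q = 0. Equivalently, the lowest AVC in the table is 19/2 ≈ $9.50 at q = 2, and P = $7 falls below it — price never covers variable cost, so the firm shuts down and loses only its fixed cost.

q = 0 (shut down); profit = -$93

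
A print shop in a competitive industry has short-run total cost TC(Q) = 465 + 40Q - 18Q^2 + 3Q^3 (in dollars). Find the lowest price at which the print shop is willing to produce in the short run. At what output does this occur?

The shutdown price is the minimum of AVC. VC = 40Q - 18Q^2 + 3Q^3, so AVC = 40 - 18Q + 3Q^2.
At the minimum of AVC, MC = AVC. MC = 40 - 36Q + 9Q^2; setting MC = AVC gives 6Q^2 - 18Q = 0, so Q = 3. min AVC = 13.
The firm shuts down for any P below $13.

$13 per unit, at Q = 3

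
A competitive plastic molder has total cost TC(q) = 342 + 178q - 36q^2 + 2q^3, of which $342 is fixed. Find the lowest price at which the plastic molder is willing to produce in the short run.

The firm shuts down when price falls below the minimum of average variable cost. AVC = VC/q = 178 - 36q + 2q^2.
At the minimum of AVC, MC = AVC. MC = 178 - 72q + 6q^2; setting MC = AVC gives 4q^2 - 36q = 0, so q = 9. min AVC = 16.
The firm shuts down for any P below $16.

$16 per unit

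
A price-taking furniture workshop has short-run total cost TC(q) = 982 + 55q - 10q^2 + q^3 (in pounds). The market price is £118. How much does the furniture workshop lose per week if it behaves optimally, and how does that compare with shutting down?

AVC = 55 - 10q + q^2 has its minimum £30 at q = 5; price £118 clears that bar, so the firm operates.
With MC = 55 - 20q + 3q^2, P = MC on the upward-sloping part at q* = 9.
TR = 118·9 = 1062. TC = 982 + 414 = 1396. Profit = 1062 − 1396 = -£334.
That loss of £334 beats the £982 the firm would lose by shutting down; producing recovers £648 of fixed cost.

Profit = -£334 at q = 9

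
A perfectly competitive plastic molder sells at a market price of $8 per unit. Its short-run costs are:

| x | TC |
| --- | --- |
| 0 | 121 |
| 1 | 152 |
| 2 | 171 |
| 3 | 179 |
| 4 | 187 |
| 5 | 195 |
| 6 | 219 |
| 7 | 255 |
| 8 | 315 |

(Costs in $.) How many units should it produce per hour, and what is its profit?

Compute π = P·x − TC at each output: x=0: -121; x=1: -144; x=2: -155; x=3: -155; x=4: -155; x=5: -155; x=6: -171; x=7: -199; x=8: -251.
Profit is highest at x = 0. Equivalently, the lowest AVC in the table is 74/5 ≈ $14.80 at x = 5, and P = $8 falls below it — price never covers variable cost, so the firm shuts down and loses only its fixed cost.

x = 0 (shut down); profit = -$121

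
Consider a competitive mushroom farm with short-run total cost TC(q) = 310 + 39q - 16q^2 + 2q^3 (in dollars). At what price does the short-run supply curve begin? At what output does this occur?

Short-run supply begins at min AVC. From VC = 39q - 16q^2 + 2q^3, AVC = 39 - 16q + 2q^2.
dAVC/dq = -16 + 4q = 0 gives q = 4. min AVC = 39 - 16·4 + 2·4^2 = 7.
The firm shuts down for any P below $7.

$7 per unit, at q = 4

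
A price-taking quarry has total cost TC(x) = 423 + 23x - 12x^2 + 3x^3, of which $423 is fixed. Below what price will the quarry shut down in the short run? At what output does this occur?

$11 per unit, at x = 2

The firm shuts down when price falls below the minimum of average variable cost. AVC = VC/x = 23 - 12x + 3x^2.
dAVC/dx = -12 + 6x = 0 gives x = 2. min AVC = 23 - 12·2 + 3·2^2 = 11.
So the shutdown price is $11.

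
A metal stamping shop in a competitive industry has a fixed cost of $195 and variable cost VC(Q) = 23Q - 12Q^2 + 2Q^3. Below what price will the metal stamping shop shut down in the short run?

$5 per unit

The shutdown price is the minimum of AVC. VC = 23Q - 12Q^2 + 2Q^3, so AVC = 23 - 12Q + 2Q^2.
dAVC/dQ = -12 + 4Q = 0 gives Q = 3. min AVC = 23 - 12·3 + 2·3^2 = 5.
So the shutdown price is $5.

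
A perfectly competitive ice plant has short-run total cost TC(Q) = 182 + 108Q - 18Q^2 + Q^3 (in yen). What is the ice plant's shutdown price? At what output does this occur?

¥27 per unit, at Q = 9

Short-run supply begins at min AVC. From VC = 108Q - 18Q^2 + Q^3, AVC = 108 - 18Q + Q^2.
At the minimum of AVC, MC = AVC. MC = 108 - 36Q + 3Q^2; setting MC = AVC gives 2Q^2 - 18Q = 0, so Q = 9. min AVC = 27.
So the shutdown price is ¥27.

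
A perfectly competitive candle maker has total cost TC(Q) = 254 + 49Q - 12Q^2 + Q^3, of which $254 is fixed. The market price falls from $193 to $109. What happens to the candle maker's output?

MC = 49 - 24Q + 3Q^2; the shutdown threshold is min AVC = $13 (at Q = 6).
With P = $193 above the shutdown price, P = MC gives Q = 12.
At P = $109 ≥ min AVC, set P = MC: Q = 10. The firm stays open but cuts output.

Output falls from 12 to 10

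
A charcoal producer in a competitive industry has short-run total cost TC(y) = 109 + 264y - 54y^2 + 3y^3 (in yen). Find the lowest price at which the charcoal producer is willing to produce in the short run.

¥21 per unit

Short-run supply begins at min AVC. From VC = 264y - 54y^2 + 3y^3, AVC = 264 - 54y + 3y^2.
At the minimum of AVC, MC = AVC. MC = 264 - 108y + 9y^2; setting MC = AVC gives 6y^2 - 54y = 0, so y = 9. min AVC = 21.
For P < ¥21 the firm produces nothing.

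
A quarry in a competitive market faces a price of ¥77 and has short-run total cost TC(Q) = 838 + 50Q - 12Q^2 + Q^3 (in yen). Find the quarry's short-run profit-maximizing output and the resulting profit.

AVC = 50 - 12Q + Q^2; min AVC = ¥14 at Q = 6. Since P = ¥77 ≥ min AVC, the firm produces.
MC = 50 - 24Q + 3Q^2. Setting P = MC and taking the root on the rising branch gives Q* = 9.
TR = 77·9 = 693. TC = 838 + 207 = 1045. Profit = 693 − 1045 = -¥352.
By producing, the firm covers all variable cost plus ¥486 of fixed cost; shutting down would lose the full ¥838.

Profit = -¥352 at Q = 9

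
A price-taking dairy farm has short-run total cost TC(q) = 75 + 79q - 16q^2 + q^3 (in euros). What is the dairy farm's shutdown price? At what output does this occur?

€15 per unit, at q = 8

The firm shuts down when price falls below the minimum of average variable cost. AVC = VC/q = 79 - 16q + q^2.
dAVC/dq = -16 + 2q = 0 gives q = 8. min AVC = 79 - 16·8 + 8^2 = 15.
For P < €15 the firm produces nothing.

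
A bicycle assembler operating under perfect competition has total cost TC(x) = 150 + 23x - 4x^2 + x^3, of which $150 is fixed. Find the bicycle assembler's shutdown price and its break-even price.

Shutdown price = min AVC. AVC = 23 - 4x + x^2, with vertex at x = 2 and minimum $19.
ATC = 150/x + 23 - 4x + x^2. Setting dATC/dx = −150/x^2 − 4 + 2x = 0 gives x = 5 (since 2·5^3 − 4·5^2 = 150).
min ATC = 150/5 + 23 − 4·5 + 5^2 = $58. That is the break-even price.
For $19 ≤ P < $58 the firm produces at a loss; below $19 it shuts down.

Shutdown price = $19; break-even price = $58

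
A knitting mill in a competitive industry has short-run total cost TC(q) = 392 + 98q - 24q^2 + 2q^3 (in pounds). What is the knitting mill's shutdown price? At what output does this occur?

£26 per unit, at q = 6

The firm shuts down when price falls below the minimum of average variable cost. AVC = VC/q = 98 - 24q + 2q^2.
dAVC/dq = -24 + 4q = 0 gives q = 6. min AVC = 98 - 24·6 + 2·6^2 = 26.
So the shutdown price is £26.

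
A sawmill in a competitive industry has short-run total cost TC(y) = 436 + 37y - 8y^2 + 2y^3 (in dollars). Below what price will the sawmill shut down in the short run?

$29 per unit

Short-run supply begins at min AVC. From VC = 37y - 8y^2 + 2y^3, AVC = 37 - 8y + 2y^2.
dAVC/dy = -8 + 4y = 0 gives y = 2. min AVC = 37 - 8·2 + 2·2^2 = 29.
So the shutdown price is $29.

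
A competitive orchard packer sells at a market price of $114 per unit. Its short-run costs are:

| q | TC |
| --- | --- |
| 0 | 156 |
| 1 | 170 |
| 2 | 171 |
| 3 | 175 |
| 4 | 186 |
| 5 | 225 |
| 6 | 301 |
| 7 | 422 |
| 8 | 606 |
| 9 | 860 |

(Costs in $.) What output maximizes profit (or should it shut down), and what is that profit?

Compute π = P·q − TC at each output: q=0: -156; q=1: -56; q=2: 57; q=3: 167; q=4: 270; q=5: 345; q=6: 383; q=7: 376; q=8: 306; q=9: 166.
Profit is maximized at q = 6. AVC there is 145/6 = $24.17 ≤ P, so producing beats shutting down (which would give -$156).

q = 6; profit = $383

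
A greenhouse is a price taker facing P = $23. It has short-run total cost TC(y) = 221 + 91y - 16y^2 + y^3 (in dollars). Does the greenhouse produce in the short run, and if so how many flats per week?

From TC, MC = TC'(y) = 91 - 32y + 3y^2 and AVC = VC/y = 91 - 16y + y^2.
AVC is minimized where dAVC/dy = -16 + 2y = 0, at y = 8; min AVC = 91 - 16·8 + 8^2 = $27.
Since P = $23 < min AVC = $27, price fails to cover variable cost at any output.
Shutting down limits the loss to fixed cost, $221.

Shut down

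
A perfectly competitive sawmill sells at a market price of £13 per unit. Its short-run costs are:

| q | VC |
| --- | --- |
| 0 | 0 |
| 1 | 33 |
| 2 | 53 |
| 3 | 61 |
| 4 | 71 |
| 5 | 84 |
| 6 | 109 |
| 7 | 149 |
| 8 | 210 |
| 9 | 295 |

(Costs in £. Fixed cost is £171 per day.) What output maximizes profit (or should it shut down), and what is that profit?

q = 0 (shut down); profit = -£171

Profit at each row (π = 13q − TC): q=0: -171; q=1: -191; q=2: -198; q=3: -193; q=4: -190; q=5: -190; q=6: -202; q=7: -229; q=8: -277; q=9: -349.
Profit is highest at q = 0. Equivalently, the lowest AVC in the table is 84/5 ≈ £16.80 at q = 5, and P = £13 falls below it — price never covers variable cost, so the firm shuts down and loses only its fixed cost.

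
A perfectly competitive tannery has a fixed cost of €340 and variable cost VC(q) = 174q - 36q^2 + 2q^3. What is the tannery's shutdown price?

Short-run supply begins at min AVC. From VC = 174q - 36q^2 + 2q^3, AVC = 174 - 36q + 2q^2.
At the minimum of AVC, MC = AVC. MC = 174 - 72q + 6q^2; setting MC = AVC gives 4q^2 - 36q = 0, so q = 9. min AVC = 12.
So the shutdown price is €12.

€12 per unit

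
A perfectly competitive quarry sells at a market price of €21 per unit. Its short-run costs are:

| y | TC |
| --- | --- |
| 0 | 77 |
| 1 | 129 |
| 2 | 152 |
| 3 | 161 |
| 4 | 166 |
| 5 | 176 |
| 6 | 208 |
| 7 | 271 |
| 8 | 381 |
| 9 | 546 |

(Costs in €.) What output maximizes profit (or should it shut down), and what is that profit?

y = 5; profit = -€71

Compute π = P·y − TC at each output: y=0: -77; y=1: -108; y=2: -110; y=3: -98; y=4: -82; y=5: -71; y=6: -82; y=7: -124; y=8: -213; y=9: -357.
Profit is maximized at y = 5. AVC there is 99/5 = €19.80 ≤ P, so producing beats shutting down (which would give -€77).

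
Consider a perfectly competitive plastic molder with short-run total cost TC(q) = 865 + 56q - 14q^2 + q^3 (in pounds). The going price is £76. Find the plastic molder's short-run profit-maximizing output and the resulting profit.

Profit = -£265 at q = 10

AVC = 56 - 14q + q^2; min AVC = £7 at q = 7. Since P = £76 ≥ min AVC, the firm produces.
With MC = 56 - 28q + 3q^2, P = MC on the upward-sloping part at q* = 10.
TR = 76·10 = 760. TC = 865 + 160 = 1025. Profit = 760 − 1025 = -£265.
By producing, the firm covers all variable cost plus £600 of fixed cost; shutting down would lose the full £865.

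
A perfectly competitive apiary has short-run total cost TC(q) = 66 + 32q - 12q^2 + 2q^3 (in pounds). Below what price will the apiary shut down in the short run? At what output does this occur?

Short-run supply begins at min AVC. From VC = 32q - 12q^2 + 2q^3, AVC = 32 - 12q + 2q^2.
At the minimum of AVC, MC = AVC. MC = 32 - 24q + 6q^2; setting MC = AVC gives 4q^2 - 12q = 0, so q = 3. min AVC = 14.
For P < £14 the firm produces nothing.

£14 per unit, at q = 3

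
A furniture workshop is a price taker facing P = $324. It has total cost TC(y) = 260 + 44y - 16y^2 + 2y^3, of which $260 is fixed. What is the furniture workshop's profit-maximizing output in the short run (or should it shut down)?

Variable cost is VC = 44y - 16y^2 + 2y^3, so AVC = VC/y = 44 - 16y + 2y^2 and MC = dTC/dy = 44 - 32y + 6y^2.
AVC hits its minimum where MC = AVC, at y = 4, giving min AVC = 44 - 16·4 + 2·4^2 = $12.
P = $324 exceeds min AVC = $12, so the firm stays open.
P = MC gives -280 - 32y + 6y^2 = 0, with roots -14/3 and 10. Take the larger (rising MC): y* = 10.
Check: AVC at y = 10 is $84 ≤ P, so revenue covers variable cost.
Profit = P·y − TC = 324·10 − 1100 = $2140.

Produce at y = 10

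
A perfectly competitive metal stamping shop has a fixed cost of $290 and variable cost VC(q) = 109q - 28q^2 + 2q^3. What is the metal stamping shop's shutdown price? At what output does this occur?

The shutdown price is the minimum of AVC. VC = 109q - 28q^2 + 2q^3, so AVC = 109 - 28q + 2q^2.
At the minimum of AVC, MC = AVC. MC = 109 - 56q + 6q^2; setting MC = AVC gives 4q^2 - 28q = 0, so q = 7. min AVC = 11.
For P < $11 the firm produces nothing.

$11 per unit, at q = 7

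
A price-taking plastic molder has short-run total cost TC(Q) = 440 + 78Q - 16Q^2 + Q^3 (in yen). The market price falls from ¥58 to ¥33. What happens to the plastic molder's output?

MC = 78 - 32Q + 3Q^2; the shutdown threshold is min AVC = ¥14 (at Q = 8).
With P = ¥58 above the shutdown price, P = MC gives Q = 10.
At P = ¥33 ≥ min AVC, set P = MC: Q = 9. The firm stays open but cuts output.

Output falls from 10 to 9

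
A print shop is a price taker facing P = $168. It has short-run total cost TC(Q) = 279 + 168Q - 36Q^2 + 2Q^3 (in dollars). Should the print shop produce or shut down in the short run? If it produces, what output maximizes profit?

Produce at Q = 12

Variable cost is VC = 168Q - 36Q^2 + 2Q^3, so AVC = VC/Q = 168 - 36Q + 2Q^2 and MC = dTC/dQ = 168 - 72Q + 6Q^2.
AVC is minimized where dAVC/dQ = -36 + 4Q = 0, at Q = 9; min AVC = 168 - 36·9 + 2·9^2 = $6.
Because $168 ≥ $6, revenue can cover variable cost; the firm operates.
Set P = MC: 168 = 168 - 72Q + 6Q^2 → -72Q + 6Q^2 = 0. The roots are Q = 0 and Q = 12; the profit-maximizing output is on the rising part of MC, so Q* = 12.
Check: AVC at Q = 12 is $24 ≤ P, so revenue covers variable cost.
Profit = P·Q − TC = 168·12 − 567 = $1449.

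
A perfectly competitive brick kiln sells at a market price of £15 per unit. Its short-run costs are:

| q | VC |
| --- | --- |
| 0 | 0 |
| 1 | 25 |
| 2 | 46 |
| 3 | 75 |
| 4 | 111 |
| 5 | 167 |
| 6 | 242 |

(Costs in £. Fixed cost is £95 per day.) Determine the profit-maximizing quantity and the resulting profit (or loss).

Tabulate TR − TC: q=0: -95; q=1: -105; q=2: -111; q=3: -125; q=4: -146; q=5: -187; q=6: -247.
Profit is highest at q = 0. Equivalently, the lowest AVC in the table is 46/2 ≈ £23 at q = 2, and P = £15 falls below it — price never covers variable cost, so the firm shuts down and loses only its fixed cost.

q = 0 (shut down); profit = -£95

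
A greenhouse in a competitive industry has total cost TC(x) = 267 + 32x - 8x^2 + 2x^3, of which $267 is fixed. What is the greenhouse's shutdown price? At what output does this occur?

$24 per unit, at x = 2

The firm shuts down when price falls below the minimum of average variable cost. AVC = VC/x = 32 - 8x + 2x^2.
At the minimum of AVC, MC = AVC. MC = 32 - 16x + 6x^2; setting MC = AVC gives 4x^2 - 8x = 0, so x = 2. min AVC = 24.
The firm shuts down for any P below $24.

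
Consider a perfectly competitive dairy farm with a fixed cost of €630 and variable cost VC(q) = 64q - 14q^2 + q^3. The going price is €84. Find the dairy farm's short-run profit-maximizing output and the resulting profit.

Profit = -€30 at q = 10

AVC = 64 - 14q + q^2 has its minimum €15 at q = 7; price €84 clears that bar, so the firm operates.
With MC = 64 - 28q + 3q^2, P = MC on the upward-sloping part at q* = 10.
TR = 84·10 = 840. TC = 630 + 240 = 870. Profit = 840 − 870 = -€30.
By producing, the firm covers all variable cost plus €600 of fixed cost; shutting down would lose the full €630.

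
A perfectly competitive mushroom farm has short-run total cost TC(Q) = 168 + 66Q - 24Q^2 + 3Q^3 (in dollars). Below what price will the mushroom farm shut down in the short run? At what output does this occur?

$18 per unit, at Q = 4

The shutdown price is the minimum of AVC. VC = 66Q - 24Q^2 + 3Q^3, so AVC = 66 - 24Q + 3Q^2.
dAVC/dQ = -24 + 6Q = 0 gives Q = 4. min AVC = 66 - 24·4 + 3·4^2 = 18.
So the shutdown price is $18.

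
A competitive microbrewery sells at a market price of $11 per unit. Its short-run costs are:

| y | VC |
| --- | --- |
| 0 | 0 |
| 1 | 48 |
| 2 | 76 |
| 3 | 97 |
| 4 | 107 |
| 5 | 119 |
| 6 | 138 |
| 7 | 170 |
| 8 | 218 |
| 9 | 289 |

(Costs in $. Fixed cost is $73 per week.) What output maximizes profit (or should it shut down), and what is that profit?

y = 0 (shut down); profit = -$73

Profit at each row (π = 11y − TC): y=0: -73; y=1: -110; y=2: -127; y=3: -137; y=4: -136; y=5: -137; y=6: -145; y=7: -166; y=8: -203; y=9: -263.
Profit is highest at y = 0. Equivalently, the lowest AVC in the table is 138/6 ≈ $23 at y = 6, and P = $11 falls below it — price never covers variable cost, so the firm shuts down and loses only its fixed cost.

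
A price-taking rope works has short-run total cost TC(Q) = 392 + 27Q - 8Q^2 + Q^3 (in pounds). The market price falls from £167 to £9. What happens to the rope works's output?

AVC = 27 - 8Q + Q^2, minimized at Q = 4 where min AVC = £11. MC = 27 - 16Q + 3Q^2.
At P = £167 ≥ min AVC, set P = MC on the rising branch: Q = 10.
At P = £9 < min AVC = £11, price no longer covers variable cost at any output, so the firm shuts down: Q = 0.

Output falls from 10 to 0 (the firm shuts down)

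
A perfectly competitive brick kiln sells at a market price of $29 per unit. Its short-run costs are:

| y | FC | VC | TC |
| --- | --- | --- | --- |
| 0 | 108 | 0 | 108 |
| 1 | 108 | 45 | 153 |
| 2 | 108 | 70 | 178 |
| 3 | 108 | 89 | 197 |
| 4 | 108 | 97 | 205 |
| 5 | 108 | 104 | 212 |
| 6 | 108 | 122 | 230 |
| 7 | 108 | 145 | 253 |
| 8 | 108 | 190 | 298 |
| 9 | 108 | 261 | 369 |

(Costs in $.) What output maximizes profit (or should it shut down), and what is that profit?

Compute π = P·y − TC at each output: y=0: -108; y=1: -124; y=2: -120; y=3: -110; y=4: -89; y=5: -67; y=6: -56; y=7: -50; y=8: -66; y=9: -108.
Profit is maximized at y = 7. AVC there is 145/7 = $20.71 ≤ P, so producing beats shutting down (which would give -$108).

y = 7; profit = -$50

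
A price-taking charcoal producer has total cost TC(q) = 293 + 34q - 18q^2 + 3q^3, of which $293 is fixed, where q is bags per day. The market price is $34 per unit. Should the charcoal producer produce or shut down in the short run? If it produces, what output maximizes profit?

Produce at q = 4

Strip out fixed cost: VC = 34q - 18q^2 + 3q^3. Then AVC = 34 - 18q + 3q^2 and MC = 34 - 36q + 9q^2.
AVC hits its minimum where MC = AVC, at q = 3, giving min AVC = 34 - 18·3 + 3·3^2 = $7.
P = $34 exceeds min AVC = $7, so the firm stays open.
P = MC gives -36q + 9q^2 = 0, with roots 0 and 4. Take the larger (rising MC): q* = 4.
Check: AVC at q = 4 is $10 ≤ P, so revenue covers variable cost.
Profit = P·q − TC = 34·4 − 333 = -$197, a loss, but smaller than the $293 fixed cost the firm would lose by shutting down.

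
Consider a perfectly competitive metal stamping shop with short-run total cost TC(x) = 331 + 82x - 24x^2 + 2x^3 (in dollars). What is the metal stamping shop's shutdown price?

The firm shuts down when price falls below the minimum of average variable cost. AVC = VC/x = 82 - 24x + 2x^2.
dAVC/dx = -24 + 4x = 0 gives x = 6. min AVC = 82 - 24·6 + 2·6^2 = 10.
For P < $10 the firm produces nothing.

$10 per unit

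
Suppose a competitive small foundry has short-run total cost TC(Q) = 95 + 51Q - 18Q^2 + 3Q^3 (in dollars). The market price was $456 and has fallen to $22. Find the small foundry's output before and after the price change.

Output falls from 9 to 0 (the firm shuts down)

AVC = 51 - 18Q + 3Q^2, minimized at Q = 3 where min AVC = $24. MC = 51 - 36Q + 9Q^2.
With P = $456 above the shutdown price, P = MC gives Q = 9.
At P = $22 < min AVC = $24, price no longer covers variable cost at any output, so the firm shuts down: Q = 0.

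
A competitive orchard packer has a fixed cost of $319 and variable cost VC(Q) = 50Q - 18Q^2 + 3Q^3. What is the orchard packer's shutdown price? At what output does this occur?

The firm shuts down when price falls below the minimum of average variable cost. AVC = VC/Q = 50 - 18Q + 3Q^2.
dAVC/dQ = -18 + 6Q = 0 gives Q = 3. min AVC = 50 - 18·3 + 3·3^2 = 23.
So the shutdown price is $23.

$23 per unit, at Q = 3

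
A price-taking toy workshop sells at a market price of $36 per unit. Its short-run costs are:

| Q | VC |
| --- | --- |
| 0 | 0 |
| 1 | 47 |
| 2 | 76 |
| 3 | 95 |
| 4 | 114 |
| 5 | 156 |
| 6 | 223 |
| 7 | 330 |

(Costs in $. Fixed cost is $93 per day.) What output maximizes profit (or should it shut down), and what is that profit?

Q = 4; profit = -$63

Compute π = P·Q − TC at each output: Q=0: -93; Q=1: -104; Q=2: -97; Q=3: -80; Q=4: -63; Q=5: -69; Q=6: -100; Q=7: -171.
Profit is maximized at Q = 4. AVC there is 114/4 = $28.50 ≤ P, so producing beats shutting down (which would give -$93).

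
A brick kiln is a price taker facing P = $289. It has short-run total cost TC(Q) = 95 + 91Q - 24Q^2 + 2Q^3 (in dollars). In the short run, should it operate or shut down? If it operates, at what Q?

From TC, MC = TC'(Q) = 91 - 48Q + 6Q^2 and AVC = VC/Q = 91 - 24Q + 2Q^2.
AVC hits its minimum where MC = AVC, at Q = 6, giving min AVC = 91 - 24·6 + 2·6^2 = $19.
Because $289 ≥ $19, revenue can cover variable cost; the firm operates.
Solving P = MC: -198 - 48Q + 6Q^2 = 0 ⇒ Q = -3 or 11. On the upward-sloping branch, Q* = 11.
Check: AVC at Q = 11 is $69 ≤ P, so revenue covers variable cost.
Profit = P·Q − TC = 289·11 − 854 = $2325.

Produce at Q = 11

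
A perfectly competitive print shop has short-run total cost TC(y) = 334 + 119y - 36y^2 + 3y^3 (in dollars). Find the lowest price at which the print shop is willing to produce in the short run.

The firm shuts down when price falls below the minimum of average variable cost. AVC = VC/y = 119 - 36y + 3y^2.
dAVC/dy = -36 + 6y = 0 gives y = 6. min AVC = 119 - 36·6 + 3·6^2 = 11.
So the shutdown price is $11.

$11 per unit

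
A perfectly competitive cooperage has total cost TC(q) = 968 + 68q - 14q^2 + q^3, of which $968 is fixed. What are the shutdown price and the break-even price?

AVC = 68 - 14q + q^2; minimized at q = 7, giving min AVC = $19. That is the shutdown price.
ATC = 968/q + 68 - 14q + q^2. Setting dATC/dq = −968/q^2 − 14 + 2q = 0 gives q = 11 (since 2·11^3 − 14·11^2 = 968).
min ATC = 968/11 + 68 − 14·11 + 11^2 = $123. That is the break-even price.
Between these two prices the firm operates at a loss; above $123 it earns a profit.

Shutdown price = $19; break-even price = $123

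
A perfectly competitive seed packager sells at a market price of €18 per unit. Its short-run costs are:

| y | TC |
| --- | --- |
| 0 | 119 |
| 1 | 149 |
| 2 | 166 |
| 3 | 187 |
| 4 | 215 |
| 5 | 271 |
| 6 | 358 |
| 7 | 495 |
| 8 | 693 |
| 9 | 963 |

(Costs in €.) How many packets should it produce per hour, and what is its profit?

Profit at each row (π = 18y − TC): y=0: -119; y=1: -131; y=2: -130; y=3: -133; y=4: -143; y=5: -181; y=6: -250; y=7: -369; y=8: -549; y=9: -801.
Profit is highest at y = 0. Equivalently, the lowest AVC in the table is 68/3 ≈ €22.67 at y = 3, and P = €18 falls below it — price never covers variable cost, so the firm shuts down and loses only its fixed cost.

y = 0 (shut down); profit = -€119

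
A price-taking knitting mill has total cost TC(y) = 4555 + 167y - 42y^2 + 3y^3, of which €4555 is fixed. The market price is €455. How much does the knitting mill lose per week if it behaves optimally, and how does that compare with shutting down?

Profit = -€235 at y = 12

AVC = 167 - 42y + 3y^2; min AVC = €20 at y = 7. Since P = €455 ≥ min AVC, the firm produces.
With MC = 167 - 84y + 9y^2, P = MC on the upward-sloping part at y* = 12.
TR = 455·12 = 5460. TC = 4555 + 1140 = 5695. Profit = 5460 − 5695 = -€235.
By producing, the firm covers all variable cost plus €4320 of fixed cost; shutting down would lose the full €4555.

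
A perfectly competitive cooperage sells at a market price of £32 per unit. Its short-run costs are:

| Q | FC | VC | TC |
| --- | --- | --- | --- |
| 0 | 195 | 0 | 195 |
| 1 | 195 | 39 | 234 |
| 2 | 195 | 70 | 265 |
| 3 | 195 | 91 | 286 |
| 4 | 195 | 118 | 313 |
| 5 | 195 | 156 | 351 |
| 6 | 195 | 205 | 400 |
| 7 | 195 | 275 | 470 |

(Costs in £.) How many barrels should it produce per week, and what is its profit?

Q = 4; profit = -£185

Profit at each row (π = 32Q − TC): Q=0: -195; Q=1: -202; Q=2: -201; Q=3: -190; Q=4: -185; Q=5: -191; Q=6: -208; Q=7: -246.
Profit is maximized at Q = 4. AVC there is 118/4 = £29.50 ≤ P, so producing beats shutting down (which would give -£195).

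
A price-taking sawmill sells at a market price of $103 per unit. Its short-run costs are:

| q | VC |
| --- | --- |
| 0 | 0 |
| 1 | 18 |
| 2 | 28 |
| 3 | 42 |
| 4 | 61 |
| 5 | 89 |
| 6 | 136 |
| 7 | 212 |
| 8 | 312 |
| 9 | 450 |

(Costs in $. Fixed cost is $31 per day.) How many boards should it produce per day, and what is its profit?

Profit at each row (π = 103q − TC): q=0: -31; q=1: 54; q=2: 147; q=3: 236; q=4: 320; q=5: 395; q=6: 451; q=7: 478; q=8: 481; q=9: 446.
Profit is maximized at q = 8. AVC there is 312/8 = $39 ≤ P, so producing beats shutting down (which would give -$31).

q = 8; profit = $481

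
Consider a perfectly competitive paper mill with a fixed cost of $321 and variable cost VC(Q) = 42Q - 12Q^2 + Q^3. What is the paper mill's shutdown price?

The shutdown price is the minimum of AVC. VC = 42Q - 12Q^2 + Q^3, so AVC = 42 - 12Q + Q^2.
dAVC/dQ = -12 + 2Q = 0 gives Q = 6. min AVC = 42 - 12·6 + 6^2 = 6.
So the shutdown price is $6.

$6 per unit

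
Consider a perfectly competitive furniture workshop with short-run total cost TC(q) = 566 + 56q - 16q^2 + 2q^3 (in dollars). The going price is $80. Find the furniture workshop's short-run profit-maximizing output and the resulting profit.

Profit = -$278 at q = 6

AVC = 56 - 16q + 2q^2; min AVC = $24 at q = 4. Since P = $80 ≥ min AVC, the firm produces.
MC = 56 - 32q + 6q^2. Setting P = MC and taking the root on the rising branch gives q* = 6.
TR = 80·6 = 480. TC = 566 + 192 = 758. Profit = 480 − 758 = -$278.
By producing, the firm covers all variable cost plus $288 of fixed cost; shutting down would lose the full $566.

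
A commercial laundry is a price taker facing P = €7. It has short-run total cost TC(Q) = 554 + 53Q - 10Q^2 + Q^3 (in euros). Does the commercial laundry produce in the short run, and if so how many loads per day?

From TC, MC = TC'(Q) = 53 - 20Q + 3Q^2 and AVC = VC/Q = 53 - 10Q + Q^2.
The AVC parabola has its vertex at Q = 10/2 = 5, where AVC = 53 - 10·5 + 5^2 = €28.
P = €7 lies below min AVC = €28; no output level covers variable cost.
Best response: produce nothing and absorb the €554 fixed cost.

Shut down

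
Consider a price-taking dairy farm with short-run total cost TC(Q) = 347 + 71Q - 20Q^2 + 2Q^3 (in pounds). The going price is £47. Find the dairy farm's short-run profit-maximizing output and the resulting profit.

Profit = -£203 at Q = 6

AVC = 71 - 20Q + 2Q^2 has its minimum £21 at Q = 5; price £47 clears that bar, so the firm operates.
With MC = 71 - 40Q + 6Q^2, P = MC on the upward-sloping part at Q* = 6.
TR = 47·6 = 282. TC = 347 + 138 = 485. Profit = 282 − 485 = -£203.
By producing, the firm covers all variable cost plus £144 of fixed cost; shutting down would lose the full £347.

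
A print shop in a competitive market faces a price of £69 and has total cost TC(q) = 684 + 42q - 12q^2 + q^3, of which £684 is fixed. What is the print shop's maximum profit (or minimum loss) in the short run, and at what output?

Profit = -£198 at q = 9

AVC = 42 - 12q + q^2; min AVC = £6 at q = 6. Since P = £69 ≥ min AVC, the firm produces.
MC = 42 - 24q + 3q^2. Setting P = MC and taking the root on the rising branch gives q* = 9.
TR = 69·9 = 621. TC = 684 + 135 = 819. Profit = 621 − 819 = -£198.
That loss of £198 beats the £684 the firm would lose by shutting down; producing recovers £486 of fixed cost.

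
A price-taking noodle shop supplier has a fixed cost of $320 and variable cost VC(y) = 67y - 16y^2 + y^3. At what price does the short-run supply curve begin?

The firm shuts down when price falls below the minimum of average variable cost. AVC = VC/y = 67 - 16y + y^2.
dAVC/dy = -16 + 2y = 0 gives y = 8. min AVC = 67 - 16·8 + 8^2 = 3.
The firm shuts down for any P below $3.

$3 per unit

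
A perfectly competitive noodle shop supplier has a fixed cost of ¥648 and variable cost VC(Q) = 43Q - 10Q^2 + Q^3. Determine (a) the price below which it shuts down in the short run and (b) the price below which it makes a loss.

Shutdown price = min AVC. AVC = 43 - 10Q + Q^2, with vertex at Q = 5 and minimum ¥18.
ATC = 648/Q + 43 - 10Q + Q^2. Setting dATC/dQ = −648/Q^2 − 10 + 2Q = 0 gives Q = 9 (since 2·9^3 − 10·9^2 = 648).
min ATC = 648/9 + 43 − 10·9 + 9^2 = ¥106. That is the break-even price.
For ¥18 ≤ P < ¥106 the firm produces at a loss; below ¥18 it shuts down.

Shutdown price = ¥18; break-even price = ¥106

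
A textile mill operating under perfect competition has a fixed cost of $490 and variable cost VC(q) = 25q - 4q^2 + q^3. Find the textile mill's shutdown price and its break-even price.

Shutdown price = $21; break-even price = $116

Shutdown price = min AVC. AVC = 25 - 4q + q^2, with vertex at q = 2 and minimum $21.
ATC = 490/q + 25 - 4q + q^2. Setting dATC/dq = −490/q^2 − 4 + 2q = 0 gives q = 7 (since 2·7^3 − 4·7^2 = 490).
min ATC = 490/7 + 25 − 4·7 + 7^2 = $116. That is the break-even price.
For $21 ≤ P < $116 the firm produces at a loss; below $21 it shuts down.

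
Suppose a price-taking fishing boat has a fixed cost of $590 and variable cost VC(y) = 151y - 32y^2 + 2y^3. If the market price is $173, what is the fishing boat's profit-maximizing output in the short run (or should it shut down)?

Produce at y = 11

From TC, MC = TC'(y) = 151 - 64y + 6y^2 and AVC = VC/y = 151 - 32y + 2y^2.
AVC hits its minimum where MC = AVC, at y = 8, giving min AVC = 151 - 32·8 + 2·8^2 = $23.
Since P = $173 ≥ min AVC = $23, price covers variable cost and the firm should produce.
Solving P = MC: -22 - 64y + 6y^2 = 0 ⇒ y = -1/3 or 11. On the upward-sloping branch, y* = 11.
Check: AVC at y = 11 is $41 ≤ P, so revenue covers variable cost.
Profit = P·y − TC = 173·11 − 1041 = $862.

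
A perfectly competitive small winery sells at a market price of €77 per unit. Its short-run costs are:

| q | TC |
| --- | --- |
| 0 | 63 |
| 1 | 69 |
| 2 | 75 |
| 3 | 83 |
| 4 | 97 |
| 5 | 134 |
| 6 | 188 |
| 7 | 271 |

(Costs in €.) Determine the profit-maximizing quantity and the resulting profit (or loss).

q = 6; profit = €274

Profit at each row (π = 77q − TC): q=0: -63; q=1: 8; q=2: 79; q=3: 148; q=4: 211; q=5: 251; q=6: 274; q=7: 268.
Profit is maximized at q = 6. AVC there is 125/6 = €20.83 ≤ P, so producing beats shutting down (which would give -€63).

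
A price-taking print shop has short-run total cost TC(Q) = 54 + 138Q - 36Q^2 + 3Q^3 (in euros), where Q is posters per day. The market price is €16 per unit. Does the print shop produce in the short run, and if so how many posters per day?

Variable cost is VC = 138Q - 36Q^2 + 3Q^3, so AVC = VC/Q = 138 - 36Q + 3Q^2 and MC = dTC/dQ = 138 - 72Q + 9Q^2.
AVC hits its minimum where MC = AVC, at Q = 6, giving min AVC = 138 - 36·6 + 3·6^2 = €30.
Since P = €16 < min AVC = €30, price fails to cover variable cost at any output.
Shutting down limits the loss to fixed cost, €54.

Shut down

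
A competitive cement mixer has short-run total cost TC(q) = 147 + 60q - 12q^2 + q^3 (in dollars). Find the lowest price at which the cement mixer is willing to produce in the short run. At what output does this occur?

$24 per unit, at q = 6

Short-run supply begins at min AVC. From VC = 60q - 12q^2 + q^3, AVC = 60 - 12q + q^2.
At the minimum of AVC, MC = AVC. MC = 60 - 24q + 3q^2; setting MC = AVC gives 2q^2 - 12q = 0, so q = 6. min AVC = 24.
So the shutdown price is $24.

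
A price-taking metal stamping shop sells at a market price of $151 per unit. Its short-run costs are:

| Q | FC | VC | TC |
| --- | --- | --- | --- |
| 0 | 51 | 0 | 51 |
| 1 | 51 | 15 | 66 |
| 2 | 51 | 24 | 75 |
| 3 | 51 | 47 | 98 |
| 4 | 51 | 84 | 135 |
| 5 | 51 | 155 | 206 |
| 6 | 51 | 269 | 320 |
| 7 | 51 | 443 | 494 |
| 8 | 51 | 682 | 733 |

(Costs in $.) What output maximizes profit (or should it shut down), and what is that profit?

Tabulate TR − TC: Q=0: -51; Q=1: 85; Q=2: 227; Q=3: 355; Q=4: 469; Q=5: 549; Q=6: 586; Q=7: 563; Q=8: 475.
Profit is maximized at Q = 6. AVC there is 269/6 = $44.83 ≤ P, so producing beats shutting down (which would give -$51).

Q = 6; profit = $586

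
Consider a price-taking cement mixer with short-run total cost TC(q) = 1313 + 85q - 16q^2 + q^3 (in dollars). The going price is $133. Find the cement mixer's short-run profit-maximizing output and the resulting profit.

Profit = -$161 at q = 12

AVC = 85 - 16q + q^2 has its minimum $21 at q = 8; price $133 clears that bar, so the firm operates.
MC = 85 - 32q + 3q^2. Setting P = MC and taking the root on the rising branch gives q* = 12.
TR = 133·12 = 1596. TC = 1313 + 444 = 1757. Profit = 1596 − 1757 = -$161.
Shutting down would mean losing the fixed cost of $1313, so operating at a loss of $161 is better by $1152.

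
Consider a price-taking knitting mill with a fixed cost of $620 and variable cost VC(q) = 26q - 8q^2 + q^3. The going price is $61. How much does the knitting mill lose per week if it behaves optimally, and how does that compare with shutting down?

AVC = 26 - 8q + q^2 has its minimum $10 at q = 4; price $61 clears that bar, so the firm operates.
With MC = 26 - 16q + 3q^2, P = MC on the upward-sloping part at q* = 7.
TR = 61·7 = 427. TC = 620 + 133 = 753. Profit = 427 − 753 = -$326.
By producing, the firm covers all variable cost plus $294 of fixed cost; shutting down would lose the full $620.

Profit = -$326 at q = 7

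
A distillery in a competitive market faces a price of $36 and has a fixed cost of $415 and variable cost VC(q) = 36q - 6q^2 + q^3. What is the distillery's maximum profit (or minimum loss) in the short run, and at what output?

Profit = -$383 at q = 4

AVC = 36 - 6q + q^2 has its minimum $27 at q = 3; price $36 clears that bar, so the firm operates.
MC = 36 - 12q + 3q^2. Setting P = MC and taking the root on the rising branch gives q* = 4.
TR = 36·4 = 144. TC = 415 + 112 = 527. Profit = 144 − 527 = -$383.
That loss of $383 beats the $415 the firm would lose by shutting down; producing recovers $32 of fixed cost.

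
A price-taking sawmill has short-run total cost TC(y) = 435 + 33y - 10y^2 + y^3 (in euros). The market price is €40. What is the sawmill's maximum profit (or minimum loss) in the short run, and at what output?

AVC = 33 - 10y + y^2 has its minimum €8 at y = 5; price €40 clears that bar, so the firm operates.
MC = 33 - 20y + 3y^2. Setting P = MC and taking the root on the rising branch gives y* = 7.
TR = 40·7 = 280. TC = 435 + 84 = 519. Profit = 280 − 519 = -€239.
By producing, the firm covers all variable cost plus €196 of fixed cost; shutting down would lose the full €435.

Profit = -€239 at y = 7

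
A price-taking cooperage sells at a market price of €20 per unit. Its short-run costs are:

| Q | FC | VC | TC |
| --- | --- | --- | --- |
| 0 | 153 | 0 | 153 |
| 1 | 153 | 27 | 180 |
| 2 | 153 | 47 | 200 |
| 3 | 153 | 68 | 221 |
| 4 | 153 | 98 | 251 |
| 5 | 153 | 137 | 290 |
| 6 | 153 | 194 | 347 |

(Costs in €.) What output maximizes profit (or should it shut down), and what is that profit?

Tabulate TR − TC: Q=0: -153; Q=1: -160; Q=2: -160; Q=3: -161; Q=4: -171; Q=5: -190; Q=6: -227.
Profit is highest at Q = 0. Equivalently, the lowest AVC in the table is 68/3 ≈ €22.67 at Q = 3, and P = €20 falls below it — price never covers variable cost, so the firm shuts down and loses only its fixed cost.

Q = 0 (shut down); profit = -€153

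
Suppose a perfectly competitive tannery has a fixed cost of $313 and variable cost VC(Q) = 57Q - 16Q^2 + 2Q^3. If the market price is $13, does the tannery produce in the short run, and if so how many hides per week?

Shut down

Strip out fixed cost: VC = 57Q - 16Q^2 + 2Q^3. Then AVC = 57 - 16Q + 2Q^2 and MC = 57 - 32Q + 6Q^2.
AVC is minimized where dAVC/dQ = -16 + 4Q = 0, at Q = 4; min AVC = 57 - 16·4 + 2·4^2 = $25.
With P < min AVC ($13 < $25), every unit sold adds to the loss.
The firm minimizes its loss by shutting down and losing only its fixed cost of $313.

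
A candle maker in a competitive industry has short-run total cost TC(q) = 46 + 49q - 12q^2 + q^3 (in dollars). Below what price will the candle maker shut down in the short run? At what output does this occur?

Short-run supply begins at min AVC. From VC = 49q - 12q^2 + q^3, AVC = 49 - 12q + q^2.
At the minimum of AVC, MC = AVC. MC = 49 - 24q + 3q^2; setting MC = AVC gives 2q^2 - 12q = 0, so q = 6. min AVC = 13.
For P < $13 the firm produces nothing.

$13 per unit, at q = 6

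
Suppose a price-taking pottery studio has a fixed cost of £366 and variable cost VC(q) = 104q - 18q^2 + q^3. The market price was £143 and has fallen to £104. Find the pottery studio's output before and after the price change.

MC = 104 - 36q + 3q^2; the shutdown threshold is min AVC = £23 (at q = 9).
At P = £143 ≥ min AVC, set P = MC on the rising branch: q = 13.
At P = £104 ≥ min AVC, set P = MC: q = 12. The firm stays open but cuts output.

Output falls from 13 to 12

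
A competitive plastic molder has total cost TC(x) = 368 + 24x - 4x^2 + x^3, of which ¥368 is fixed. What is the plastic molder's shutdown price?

The firm shuts down when price falls below the minimum of average variable cost. AVC = VC/x = 24 - 4x + x^2.
At the minimum of AVC, MC = AVC. MC = 24 - 8x + 3x^2; setting MC = AVC gives 2x^2 - 4x = 0, so x = 2. min AVC = 20.
For P < ¥20 the firm produces nothing.

¥20 per unit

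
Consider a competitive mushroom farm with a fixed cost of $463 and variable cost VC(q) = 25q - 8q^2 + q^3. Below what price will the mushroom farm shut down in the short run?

$9 per unit

The firm shuts down when price falls below the minimum of average variable cost. AVC = VC/q = 25 - 8q + q^2.
dAVC/dq = -8 + 2q = 0 gives q = 4. min AVC = 25 - 8·4 + 4^2 = 9.
The firm shuts down for any P below $9.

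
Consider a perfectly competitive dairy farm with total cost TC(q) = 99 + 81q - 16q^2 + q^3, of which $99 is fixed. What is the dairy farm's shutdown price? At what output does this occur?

Short-run supply begins at min AVC. From VC = 81q - 16q^2 + q^3, AVC = 81 - 16q + q^2.
At the minimum of AVC, MC = AVC. MC = 81 - 32q + 3q^2; setting MC = AVC gives 2q^2 - 16q = 0, so q = 8. min AVC = 17.
The firm shuts down for any P below $17.

$17 per unit, at q = 8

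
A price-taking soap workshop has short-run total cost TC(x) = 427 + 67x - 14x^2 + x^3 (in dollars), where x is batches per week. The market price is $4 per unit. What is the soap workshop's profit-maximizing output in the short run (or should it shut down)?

From TC, MC = TC'(x) = 67 - 28x + 3x^2 and AVC = VC/x = 67 - 14x + x^2.
AVC hits its minimum where MC = AVC, at x = 7, giving min AVC = 67 - 14·7 + 7^2 = $18.
P = $4 lies below min AVC = $18; no output level covers variable cost.
Best response: produce nothing and absorb the $427 fixed cost.

Shut down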